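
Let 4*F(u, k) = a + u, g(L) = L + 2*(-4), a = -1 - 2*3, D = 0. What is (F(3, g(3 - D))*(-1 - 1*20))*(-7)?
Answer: -147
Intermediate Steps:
a = -7 (a = -1 - 6 = -7)
g(L) = -8 + L (g(L) = L - 8 = -8 + L)
F(u, k) = -7/4 + u/4 (F(u, k) = (-7 + u)/4 = -7/4 + u/4)
(F(3, g(3 - D))*(-1 - 1*20))*(-7) = ((-7/4 + (¼)*3)*(-1 - 1*20))*(-7) = ((-7/4 + ¾)*(-1 - 20))*(-7) = -1*(-21)*(-7) = 21*(-7) = -147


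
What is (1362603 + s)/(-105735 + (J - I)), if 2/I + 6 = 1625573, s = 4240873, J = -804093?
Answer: -4554412835446/739493186239 ≈ -6.1588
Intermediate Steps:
I = 2/1625567 (I = 2/(-6 + 1625573) = 2/1625567 ≈ 1.2303e-6)
(1362603 + s)/(-105735 + (J - I)) = (1362603 + 4240873)/(-105735 + (-804093 - 1*2/1625567)) = 5603476/(-105735 + (-804093 - 2/1625567)) = 5603476/(-105735 - 1307107045733/1625567) = 5603476/(-1478986372478/1625567) = 5603476*(-1625567/1478986372478) = -4554412835446/739493186239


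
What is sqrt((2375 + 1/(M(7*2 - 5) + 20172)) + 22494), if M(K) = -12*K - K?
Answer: 2*sqrt(2500596762195)/20055 ≈ 157.70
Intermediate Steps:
M(K) = -13*K
sqrt((2375 + 1/(M(7*2 - 5) + 20172)) + 22494) = sqrt((2375 + 1/(-13*(7*2 - 5) + 20172)) + 22494) = sqrt((2375 + 1/(-13*(14 - 5) + 20172)) + 22494) = sqrt((2375 + 1/(-13*9 + 20172)) + 22494) = sqrt((2375 + 1/(-117 + 20172)) + 22494) = sqrt((2375 + 1/20055) + 22494) = sqrt(47630626/20055 + 22494) = sqrt(498747796/20055) = 2*sqrt(2500596762195)/20055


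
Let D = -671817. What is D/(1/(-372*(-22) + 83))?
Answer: -5553911139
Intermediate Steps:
D/(1/(-372*(-22) + 83)) = -671817/(1/(-372*(-22) + 83)) = -671817/(1/(8184 + 83)) = -671817/(1/8267) = -671817/1/8267 = -671817*8267 = -5553911139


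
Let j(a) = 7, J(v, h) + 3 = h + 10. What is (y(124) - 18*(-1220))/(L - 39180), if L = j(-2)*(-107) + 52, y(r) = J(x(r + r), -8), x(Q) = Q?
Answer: -21959/39877 ≈ -0.55067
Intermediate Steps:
J(v, h) = 7 + h (J(v, h) = -3 + (h + 10) = -3 + (10 + h) = 7 + h)
y(r) = -1 (y(r) = 7 - 8 = -1)
L = -697 (L = 7*(-107) + 52 = -749 + 52 = -697)
(y(124) - 18*(-1220))/(L - 39180) = (-1 - 18*(-1220))/(-697 - 39180) = (-1 + 21960)/(-39877) = 21959*(-1/39877) = -21959/39877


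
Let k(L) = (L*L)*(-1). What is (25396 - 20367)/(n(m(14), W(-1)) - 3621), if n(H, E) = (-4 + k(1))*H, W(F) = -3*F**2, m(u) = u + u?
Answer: -5029/3761 ≈ -1.3371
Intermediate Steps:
k(L) = -L**2 (k(L) = L**2*(-1) = -L**2)
m(u) = 2*u
n(H, E) = -5*H (n(H, E) = (-4 - 1*1**2)*H = (-4 - 1*1)*H = (-4 - 1)*H = -5*H)
(25396 - 20367)/(n(m(14), W(-1)) - 3621) = (25396 - 20367)/(-10*14 - 3621) = 5029/(-5*28 - 3621) = 5029/(-140 - 3621) = 5029/(-3761) = 5029*(-1/3761) = -5029/3761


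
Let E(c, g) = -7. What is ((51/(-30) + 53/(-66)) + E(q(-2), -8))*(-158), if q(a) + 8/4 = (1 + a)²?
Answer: 247744/165 ≈ 1501.5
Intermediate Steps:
q(a) = -2 + (1 + a)²
((51/(-30) + 53/(-66)) + E(q(-2), -8))*(-158) = ((51/(-30) + 53/(-66)) - 7)*(-158) = ((51*(-1/30) + 53*(-1/66)) - 7)*(-158) = ((-17/10 - 53/66) - 7)*(-158) = (-413/165 - 7)*(-158) = -1568/165*(-158) = 247744/165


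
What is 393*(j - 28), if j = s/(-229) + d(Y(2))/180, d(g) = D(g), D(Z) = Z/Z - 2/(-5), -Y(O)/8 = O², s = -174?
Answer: -735250207/68700 ≈ -10702.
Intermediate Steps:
Y(O) = -8*O²
D(Z) = 7/5 (D(Z) = 1 - 2*(-⅕) = 1 + ⅖ = 7/5)
d(g) = 7/5
j = 158203/206100 (j = -174/(-229) + (7/5)/180 = -174*(-1/229) + (7/5)*(1/180) = 174/229 + 7/900 = 158203/206100 ≈ 0.76760)
393*(j - 28) = 393*(158203/206100 - 28) = 393*(-5612597/206100) = -735250207/68700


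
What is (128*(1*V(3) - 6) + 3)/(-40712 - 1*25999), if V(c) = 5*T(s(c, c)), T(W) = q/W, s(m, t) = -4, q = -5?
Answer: -35/66711 ≈ -0.00052465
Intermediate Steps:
T(W) = -5/W
V(c) = 25/4 (V(c) = 5*(-5/(-4)) = 5*(-5*(-1/4)) = 5*(5/4) = 25/4)
(128*(1*V(3) - 6) + 3)/(-40712 - 1*25999) = (128*(1*(25/4) - 6) + 3)/(-40712 - 1*25999) = (128*(25/4 - 6) + 3)/(-40712 - 25999) = (128*(1/4) + 3)/(-66711) = (32 + 3)*(-1/66711) = 35*(-1/66711) = -35/66711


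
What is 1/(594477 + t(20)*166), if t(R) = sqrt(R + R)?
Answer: 594477/353401801289 - 332*sqrt(10)/353401801289 ≈ 1.6792e-6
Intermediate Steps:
t(R) = sqrt(2)*sqrt(R) (t(R) = sqrt(2*R) = sqrt(2)*sqrt(R))
1/(594477 + t(20)*166) = 1/(594477 + (sqrt(2)*sqrt(20))*166) = 1/(594477 + (sqrt(2)*(2*sqrt(5)))*166) = 1/(594477 + (2*sqrt(10))*166) = 1/(594477 + 332*sqrt(10))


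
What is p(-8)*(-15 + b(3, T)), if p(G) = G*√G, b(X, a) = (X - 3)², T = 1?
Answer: 240*I*√2 ≈ 339.41*I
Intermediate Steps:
b(X, a) = (-3 + X)²
p(G) = G^(3/2)
p(-8)*(-15 + b(3, T)) = (-8)^(3/2)*(-15 + (-3 + 3)²) = (-16*I*√2)*(-15 + 0²) = (-16*I*√2)*(-15 + 0) = -16*I*√2*(-15) = 240*I*√2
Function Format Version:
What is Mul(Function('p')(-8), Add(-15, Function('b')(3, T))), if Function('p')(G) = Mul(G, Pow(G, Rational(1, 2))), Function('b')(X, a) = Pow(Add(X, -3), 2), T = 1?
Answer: Mul(240, I, Pow(2, Rational(1, 2))) ≈ Mul(339.41, I)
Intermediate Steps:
Function('b')(X, a) = Pow(Add(-3, X), 2)
Function('p')(G) = Pow(G, Rational(3, 2))
Mul(Function('p')(-8), Add(-15, Function('b')(3, T))) = Mul(Pow(-8, Rational(3, 2)), Add(-15, Pow(Add(-3, 3), 2))) = Mul(Mul(-16, I, Pow(2, Rational(1, 2))), Add(-15, Pow(0, 2))) = Mul(Mul(-16, I, Pow(2, Rational(1, 2))), Add(-15, 0)) = Mul(Mul(-16, I, Pow(2, Rational(1, 2))), -15) = Mul(240, I, Pow(2, Rational(1, 2)))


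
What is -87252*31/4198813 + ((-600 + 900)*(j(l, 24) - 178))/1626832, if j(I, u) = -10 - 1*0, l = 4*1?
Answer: -17048116797/25113100553 ≈ -0.67885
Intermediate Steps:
l = 4
j(I, u) = -10 (j(I, u) = -10 + 0 = -10)
-87252*31/4198813 + ((-600 + 900)*(j(l, 24) - 178))/1626832 = -87252*31/4198813 + ((-600 + 900)*(-10 - 178))/1626832 = -2704812*1/4198813 + (300*(-188))*(1/1626832) = -2704812/4198813 - 56400*1/1626832 = -2704812/4198813 - 3525/101677 = -17048116797/25113100553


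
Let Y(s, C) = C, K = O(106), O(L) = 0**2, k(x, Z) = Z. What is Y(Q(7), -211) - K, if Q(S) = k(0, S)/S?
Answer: -211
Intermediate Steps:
O(L) = 0
Q(S) = 1 (Q(S) = S/S = 1)
K = 0
Y(Q(7), -211) - K = -211 - 1*0 = -211 + 0 = -211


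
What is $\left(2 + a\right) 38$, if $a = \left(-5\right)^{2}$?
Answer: $1026$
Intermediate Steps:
$a = 25$
$\left(2 + a\right) 38 = \left(2 + 25\right) 38 = 27 \cdot 38 = 1026$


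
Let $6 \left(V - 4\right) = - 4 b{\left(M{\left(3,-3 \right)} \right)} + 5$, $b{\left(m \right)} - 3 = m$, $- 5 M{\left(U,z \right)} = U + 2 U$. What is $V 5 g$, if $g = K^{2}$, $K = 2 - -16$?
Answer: $6534$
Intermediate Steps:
$K = 18$ ($K = 2 + 16 = 18$)
$M{\left(U,z \right)} = - \frac{3 U}{5}$ ($M{\left(U,z \right)} = - \frac{U + 2 U}{5} = - \frac{3 U}{5}$)
$b{\left(m \right)} = 3 + m$
$g = 324$ ($g = 18^{2} = 324$)
$V = \frac{121}{30}$ ($V = 4 + \frac{- 4 \left(3 - \frac{9}{5}\right) + 5}{6} = 4 + \frac{\left(-4\right) \frac{6}{5} + 5}{6} = 4 + \frac{- \frac{24}{5} + 5}{6} = 4 + \frac{1}{6} \cdot \frac{1}{5} = 4 + \frac{1}{30} = \frac{121}{30} \approx 4.0333$)
$V 5 g = \frac{121}{30} \cdot 5 \cdot 324 = \frac{121}{6} \cdot 324 = 6534$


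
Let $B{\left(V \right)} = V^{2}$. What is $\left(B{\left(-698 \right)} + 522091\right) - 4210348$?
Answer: $-3201053$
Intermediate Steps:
$\left(B{\left(-698 \right)} + 522091\right) - 4210348 = \left(\left(-698\right)^{2} + 522091\right) - 4210348 = \left(487204 + 522091\right) - 4210348 = 1009295 - 4210348 = -3201053$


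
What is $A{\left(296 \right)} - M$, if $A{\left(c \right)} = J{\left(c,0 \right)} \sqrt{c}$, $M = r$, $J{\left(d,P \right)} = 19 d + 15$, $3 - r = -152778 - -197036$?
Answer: $44255 + 11278 \sqrt{74} \approx 1.4127 \cdot 10^{5}$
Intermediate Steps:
$r = -44255$ ($r = 3 - \left(-152778 - -197036\right) = 3 - \left(-152778 + 197036\right) = 3 - 44258 = -44255$)
$J{\left(d,P \right)} = 15 + 19 d$
$M = -44255$
$A{\left(c \right)} = \sqrt{c} \left(15 + 19 c\right)$ ($A{\left(c \right)} = \left(15 + 19 c\right) \sqrt{c} = \sqrt{c} \left(15 + 19 c\right)$)
$A{\left(296 \right)} - M = \sqrt{296} \left(15 + 19 \cdot 296\right) - -44255 = 2 \sqrt{74} \left(15 + 5624\right) + 44255 = 2 \sqrt{74} \cdot 5639 + 44255 = 11278 \sqrt{74} + 44255 = 44255 + 11278 \sqrt{74}$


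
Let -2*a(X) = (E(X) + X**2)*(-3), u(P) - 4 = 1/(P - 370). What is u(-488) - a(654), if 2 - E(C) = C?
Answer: -549627937/858 ≈ -6.4059e+5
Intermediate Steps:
E(C) = 2 - C
u(P) = 4 + 1/(-370 + P) (u(P) = 4 + 1/(P - 370) = 4 + 1/(-370 + P))
a(X) = 3 - 3*X/2 + 3*X**2/2 (a(X) = -((2 - X) + X**2)*(-3)/2 = -(2 + X**2 - X)*(-3)/2 = -(-6 - 3*X**2 + 3*X)/2 = 3 - 3*X/2 + 3*X**2/2)
u(-488) - a(654) = (-1479 + 4*(-488))/(-370 - 488) - (3 - 3/2*654 + (3/2)*654**2) = (-1479 - 1952)/(-858) - (3 - 981 + (3/2)*427716) = -1/858*(-3431) - (3 - 981 + 641574) = 3431/858 - 1*640596 = 3431/858 - 640596 = -549627937/858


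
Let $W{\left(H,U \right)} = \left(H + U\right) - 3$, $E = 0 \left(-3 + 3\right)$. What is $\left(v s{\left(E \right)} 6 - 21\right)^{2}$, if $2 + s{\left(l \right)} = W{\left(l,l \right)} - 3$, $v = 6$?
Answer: $95481$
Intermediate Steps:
$E = 0$ ($E = 0 \cdot 0 = 0$)
$W{\left(H,U \right)} = -3 + H + U$
$s{\left(l \right)} = -8 + 2 l$ ($s{\left(l \right)} = -2 + \left(\left(-3 + l + l\right) - 3\right) = -2 + \left(\left(-3 + 2 l\right) - 3\right) = -2 + \left(-6 + 2 l\right) = -8 + 2 l$)
$\left(v s{\left(E \right)} 6 - 21\right)^{2} = \left(6 \left(-8 + 2 \cdot 0\right) 6 - 21\right)^{2} = \left(6 \left(-8 + 0\right) 6 - 21\right)^{2} = \left(6 \left(-8\right) 6 - 21\right)^{2} = \left(\left(-48\right) 6 - 21\right)^{2} = \left(-288 - 21\right)^{2} = \left(-309\right)^{2} = 95481$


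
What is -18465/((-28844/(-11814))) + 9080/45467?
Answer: -4959079999825/655725074 ≈ -7562.7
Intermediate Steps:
-18465/((-28844/(-11814))) + 9080/45467 = -18465/((-28844*(-1/11814))) + 9080*(1/45467) = -18465/14422/5907 + 9080/45467 = -18465*5907/14422 + 9080/45467 = -109072755/14422 + 9080/45467 = -4959079999825/655725074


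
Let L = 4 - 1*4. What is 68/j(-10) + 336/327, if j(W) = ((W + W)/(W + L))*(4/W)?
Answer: -9153/109 ≈ -83.972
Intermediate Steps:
L = 0 (L = 4 - 4 = 0)
j(W) = 8/W (j(W) = ((W + W)/(W + 0))*(4/W) = ((2*W)/W)*(4/W) = 2*(4/W) = 8/W)
68/j(-10) + 336/327 = 68/((8/(-10))) + 336/327 = 68/((8*(-⅒))) + 336*(1/327) = 68/(-⅘) + 112/109 = 68*(-5/4) + 112/109 = -85 + 112/109 = -9153/109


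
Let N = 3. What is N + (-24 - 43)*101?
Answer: -6764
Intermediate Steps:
N + (-24 - 43)*101 = 3 + (-24 - 43)*101 = 3 - 67*101 = 3 - 6767 = -6764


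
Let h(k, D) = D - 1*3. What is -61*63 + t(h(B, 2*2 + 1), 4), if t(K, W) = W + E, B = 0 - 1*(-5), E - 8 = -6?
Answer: -3837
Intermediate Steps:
E = 2 (E = 8 - 6 = 2)
B = 5 (B = 0 + 5 = 5)
h(k, D) = -3 + D (h(k, D) = D - 3 = -3 + D)
t(K, W) = 2 + W (t(K, W) = W + 2 = 2 + W)
-61*63 + t(h(B, 2*2 + 1), 4) = -61*63 + (2 + 4) = -3843 + 6 = -3837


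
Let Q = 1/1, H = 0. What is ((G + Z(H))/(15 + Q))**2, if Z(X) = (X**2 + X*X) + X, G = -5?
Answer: 25/256 ≈ 0.097656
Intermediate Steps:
Q = 1
Z(X) = X + 2*X**2 (Z(X) = (X**2 + X**2) + X = 2*X**2 + X = X + 2*X**2)
((G + Z(H))/(15 + Q))**2 = ((-5 + 0*(1 + 2*0))/(15 + 1))**2 = ((-5 + 0*(1 + 0))/16)**2 = ((-5 + 0*1)*(1/16))**2 = ((-5 + 0)*(1/16))**2 = (-5*1/16)**2 = (-5/16)**2 = 25/256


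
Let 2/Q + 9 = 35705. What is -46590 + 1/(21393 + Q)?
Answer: -17789099308502/381822265 ≈ -46590.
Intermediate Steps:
Q = 1/17848 (Q = 2/(-9 + 35705) = 2/35696 = 2*(1/35696) = 1/17848 ≈ 5.6029e-5)
-46590 + 1/(21393 + Q) = -46590 + 1/(21393 + 1/17848) = -46590 + 1/(381822265/17848) = -46590 + 17848/381822265 = -17789099308502/381822265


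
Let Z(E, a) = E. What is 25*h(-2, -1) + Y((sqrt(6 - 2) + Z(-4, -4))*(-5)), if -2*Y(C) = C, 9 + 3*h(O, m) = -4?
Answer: -340/3 ≈ -113.33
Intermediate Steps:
h(O, m) = -13/3 (h(O, m) = -3 + (1/3)*(-4) = -3 - 4/3 = -13/3)
Y(C) = -C/2
25*h(-2, -1) + Y((sqrt(6 - 2) + Z(-4, -4))*(-5)) = 25*(-13/3) - (sqrt(6 - 2) - 4)*(-5)/2 = -325/3 - (sqrt(4) - 4)*(-5)/2 = -325/3 - (2 - 4)*(-5)/2 = -325/3 - (-1)*(-5) = -325/3 - 1/2*10 = -325/3 - 5 = -340/3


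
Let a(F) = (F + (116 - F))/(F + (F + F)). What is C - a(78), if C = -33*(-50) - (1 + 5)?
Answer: 192290/117 ≈ 1643.5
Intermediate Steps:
a(F) = 116/(3*F) (a(F) = 116/(F + 2*F) = 116/((3*F)) = 116*(1/(3*F)) = 116/(3*F))
C = 1644 (C = 1650 - 1*6 = 1650 - 6 = 1644)
C - a(78) = 1644 - 116/(3*78) = 1644 - 1*58/117 = 1644 - 58/117 = 192290/117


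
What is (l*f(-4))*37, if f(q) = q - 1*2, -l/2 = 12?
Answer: 5328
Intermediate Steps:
l = -24 (l = -2*12 = -24)
f(q) = -2 + q (f(q) = q - 2 = -2 + q)
(l*f(-4))*37 = -24*(-2 - 4)*37 = -24*(-6)*37 = 144*37 = 5328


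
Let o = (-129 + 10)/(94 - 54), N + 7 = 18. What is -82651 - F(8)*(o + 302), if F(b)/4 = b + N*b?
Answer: -987383/5 ≈ -1.9748e+5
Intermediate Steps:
N = 11 (N = -7 + 18 = 11)
o = -119/40 ≈ -2.9750
F(b) = 48*b (F(b) = 4*(b + 11*b) = 4*(12*b) = 48*b)
-82651 - F(8)*(o + 302) = -82651 - 48*8*(-119/40 + 302) = -82651 - 384*11961/40 = -82651 - 1*574128/5 = -82651 - 574128/5 = -987383/5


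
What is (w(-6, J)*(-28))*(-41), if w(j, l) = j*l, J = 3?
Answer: -20664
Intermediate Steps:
(w(-6, J)*(-28))*(-41) = (-6*3*(-28))*(-41) = -18*(-28)*(-41) = 504*(-41) = -20664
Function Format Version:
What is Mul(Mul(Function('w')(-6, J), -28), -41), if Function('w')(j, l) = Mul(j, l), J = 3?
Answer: -20664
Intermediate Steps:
Mul(Mul(Function('w')(-6, J), -28), -41) = Mul(Mul(Mul(-6, 3), -28), -41) = Mul(Mul(-18, -28), -41) = Mul(504, -41) = -20664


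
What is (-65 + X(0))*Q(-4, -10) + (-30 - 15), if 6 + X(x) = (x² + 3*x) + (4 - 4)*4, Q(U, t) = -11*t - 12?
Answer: -7003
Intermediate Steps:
Q(U, t) = -12 - 11*t
X(x) = -6 + x² + 3*x (X(x) = -6 + ((x² + 3*x) + (4 - 4)*4) = -6 + ((x² + 3*x) + 0*4) = -6 + ((x² + 3*x) + 0) = -6 + (x² + 3*x) = -6 + x² + 3*x)
(-65 + X(0))*Q(-4, -10) + (-30 - 15) = (-65 + (-6 + 0² + 3*0))*(-12 - 11*(-10)) + (-30 - 15) = (-65 + (-6 + 0 + 0))*(-12 + 110) - 45 = (-65 - 6)*98 - 45 = -71*98 - 45 = -6958 - 45 = -7003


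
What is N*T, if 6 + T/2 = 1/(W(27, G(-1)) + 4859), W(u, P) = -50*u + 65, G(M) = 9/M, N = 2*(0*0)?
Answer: 0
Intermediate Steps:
N = 0 (N = 2*0 = 0)
W(u, P) = 65 - 50*u
T = -21443/1787 (T = -12 + 2/((65 - 50*27) + 4859) = -12 + 2/((65 - 1350) + 4859) = -12 + 2/(-1285 + 4859) = -12 + 2/3574 = -12 + 2*(1/3574) = -12 + 1/1787 = -21443/1787 ≈ -11.999)
N*T = 0*(-21443/1787) = 0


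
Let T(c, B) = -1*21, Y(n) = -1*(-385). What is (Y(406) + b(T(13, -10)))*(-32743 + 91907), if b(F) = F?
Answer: 21535696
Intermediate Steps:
Y(n) = 385
T(c, B) = -21
(Y(406) + b(T(13, -10)))*(-32743 + 91907) = (385 - 21)*(-32743 + 91907) = 364*59164 = 21535696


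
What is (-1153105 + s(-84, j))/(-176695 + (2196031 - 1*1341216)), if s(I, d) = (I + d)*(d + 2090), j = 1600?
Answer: 888187/135624 ≈ 6.5489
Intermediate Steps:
s(I, d) = (2090 + d)*(I + d) (s(I, d) = (I + d)*(2090 + d) = (2090 + d)*(I + d))
(-1153105 + s(-84, j))/(-176695 + (2196031 - 1*1341216)) = (-1153105 + (1600² + 2090*(-84) + 2090*1600 - 84*1600))/(-176695 + (2196031 - 1*1341216)) = (-1153105 + (2560000 - 175560 + 3344000 - 134400))/(-176695 + (2196031 - 1341216)) = (-1153105 + 5594040)/(-176695 + 854815) = 4440935/678120 = 4440935*(1/678120) = 888187/135624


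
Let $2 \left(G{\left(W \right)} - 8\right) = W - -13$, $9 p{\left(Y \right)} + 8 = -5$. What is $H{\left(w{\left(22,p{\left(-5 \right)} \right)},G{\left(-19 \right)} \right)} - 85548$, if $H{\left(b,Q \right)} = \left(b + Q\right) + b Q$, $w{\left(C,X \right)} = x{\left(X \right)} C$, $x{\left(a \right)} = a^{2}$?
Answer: $- \frac{2302225}{27} \approx -85268.0$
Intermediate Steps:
$p{\left(Y \right)} = - \frac{13}{9}$ ($p{\left(Y \right)} = - \frac{8}{9} + \frac{1}{9} \left(-5\right) = - \frac{8}{9} - \frac{5}{9} = - \frac{13}{9}$)
$w{\left(C,X \right)} = C X^{2}$ ($w{\left(C,X \right)} = X^{2} C = C X^{2}$)
$G{\left(W \right)} = \frac{29}{2} + \frac{W}{2}$ ($G{\left(W \right)} = 8 + \frac{W - -13}{2} = 8 + \frac{W + 13}{2} = 8 + \frac{13 + W}{2} = 8 + \left(\frac{13}{2} + \frac{W}{2}\right) = \frac{29}{2} + \frac{W}{2}$)
$H{\left(b,Q \right)} = Q + b + Q b$ ($H{\left(b,Q \right)} = \left(Q + b\right) + Q b = Q + b + Q b$)
$H{\left(w{\left(22,p{\left(-5 \right)} \right)},G{\left(-19 \right)} \right)} - 85548 = \left(\left(\frac{29}{2} + \frac{1}{2} \left(-19\right)\right) + 22 \left(- \frac{13}{9}\right)^{2} + \left(\frac{29}{2} + \frac{1}{2} \left(-19\right)\right) 22 \left(- \frac{13}{9}\right)^{2}\right) - 85548 = \left(\left(\frac{29}{2} - \frac{19}{2}\right) + 22 \cdot \frac{169}{81} + \left(\frac{29}{2} - \frac{19}{2}\right) 22 \cdot \frac{169}{81}\right) - 85548 = \left(5 + \frac{3718}{81} + 5 \cdot \frac{3718}{81}\right) - 85548 = \left(5 + \frac{3718}{81} + \frac{18590}{81}\right) - 85548 = \frac{7571}{27} - 85548 = - \frac{2302225}{27}$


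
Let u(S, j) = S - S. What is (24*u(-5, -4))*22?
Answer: 0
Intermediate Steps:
u(S, j) = 0
(24*u(-5, -4))*22 = (24*0)*22 = 0*22 = 0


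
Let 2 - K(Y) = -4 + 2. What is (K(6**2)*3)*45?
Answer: 540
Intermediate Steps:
K(Y) = 4 (K(Y) = 2 - (-4 + 2) = 2 - 1*(-2) = 2 + 2 = 4)
(K(6**2)*3)*45 = (4*3)*45 = 12*45 = 540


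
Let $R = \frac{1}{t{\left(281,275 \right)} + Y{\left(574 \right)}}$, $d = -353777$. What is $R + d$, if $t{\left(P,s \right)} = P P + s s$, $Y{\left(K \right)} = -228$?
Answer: $- \frac{54608310165}{154358} \approx -3.5378 \cdot 10^{5}$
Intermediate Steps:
$t{\left(P,s \right)} = P^{2} + s^{2}$
$R = \frac{1}{154358}$ ($R = \frac{1}{\left(281^{2} + 275^{2}\right) - 228} = \frac{1}{\left(78961 + 75625\right) - 228} = \frac{1}{154586 - 228} = \frac{1}{154358} \approx 6.4784 \cdot 10^{-6}$)
$R + d = \frac{1}{154358} - 353777 = - \frac{54608310165}{154358}$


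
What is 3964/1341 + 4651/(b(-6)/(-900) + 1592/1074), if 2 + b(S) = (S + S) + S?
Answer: 50287002221/16251579 ≈ 3094.3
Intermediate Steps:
b(S) = -2 + 3*S (b(S) = -2 + ((S + S) + S) = -2 + (2*S + S) = -2 + 3*S)
3964/1341 + 4651/(b(-6)/(-900) + 1592/1074) = 3964/1341 + 4651/((-2 + 3*(-6))/(-900) + 1592/1074) = 3964*(1/1341) + 4651/((-2 - 18)*(-1/900) + 1592*(1/1074)) = 3964/1341 + 4651/(-20*(-1/900) + 796/537) = 3964/1341 + 4651/(1/45 + 796/537) = 3964/1341 + 4651/(12119/8055) = 3964/1341 + 4651*(8055/12119) = 3964/1341 + 37463805/12119 = 50287002221/16251579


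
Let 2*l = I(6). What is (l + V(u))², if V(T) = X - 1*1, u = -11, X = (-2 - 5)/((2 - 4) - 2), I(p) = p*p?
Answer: 5625/16 ≈ 351.56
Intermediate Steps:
I(p) = p²
l = 18 (l = (½)*6² = (½)*36 = 18)
X = 7/4 (X = -7/(-2 - 2) = -7/(-4) = -7*(-¼) = 7/4 ≈ 1.7500)
V(T) = ¾ (V(T) = 7/4 - 1*1 = 7/4 - 1 = ¾)
(l + V(u))² = (18 + ¾)² = (75/4)² = 5625/16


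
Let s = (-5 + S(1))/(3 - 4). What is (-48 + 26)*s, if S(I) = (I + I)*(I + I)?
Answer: -22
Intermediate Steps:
S(I) = 4*I² (S(I) = (2*I)*(2*I) = 4*I²)
s = 1 (s = (-5 + 4*1²)/(3 - 4) = (-5 + 4*1)/(-1) = (-5 + 4)*(-1) = -1*(-1) = 1)
(-48 + 26)*s = (-48 + 26)*1 = -22*1 = -22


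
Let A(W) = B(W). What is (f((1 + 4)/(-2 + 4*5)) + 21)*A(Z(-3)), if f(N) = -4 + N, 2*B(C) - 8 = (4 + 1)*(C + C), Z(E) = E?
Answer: -3421/18 ≈ -190.06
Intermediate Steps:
B(C) = 4 + 5*C (B(C) = 4 + ((4 + 1)*(C + C))/2 = 4 + (5*(2*C))/2 = 4 + (10*C)/2 = 4 + 5*C)
A(W) = 4 + 5*W
(f((1 + 4)/(-2 + 4*5)) + 21)*A(Z(-3)) = ((-4 + (1 + 4)/(-2 + 4*5)) + 21)*(4 + 5*(-3)) = ((-4 + 5/(-2 + 20)) + 21)*(4 - 15) = ((-4 + 5/18) + 21)*(-11) = (-67/18 + 21)*(-11) = (311/18)*(-11) = -3421/18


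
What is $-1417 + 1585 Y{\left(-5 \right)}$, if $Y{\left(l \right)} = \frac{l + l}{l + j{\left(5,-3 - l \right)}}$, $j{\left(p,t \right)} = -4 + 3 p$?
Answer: $- \frac{12176}{3} \approx -4058.7$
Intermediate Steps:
$Y{\left(l \right)} = \frac{2 l}{11 + l}$ ($Y{\left(l \right)} = \frac{l + l}{l + \left(-4 + 3 \cdot 5\right)} = \frac{2 l}{l + \left(-4 + 15\right)} = \frac{2 l}{l + 11} = \frac{2 l}{11 + l}$)
$-1417 + 1585 Y{\left(-5 \right)} = -1417 + 1585 \cdot 2 \left(-5\right) \frac{1}{11 - 5} = -1417 + 1585 \cdot 2 \left(-5\right) \frac{1}{6} = -1417 + 1585 \left(- \frac{5}{3}\right) = -1417 - \frac{7925}{3} = - \frac{12176}{3}$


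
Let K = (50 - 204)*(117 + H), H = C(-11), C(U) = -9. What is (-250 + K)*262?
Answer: -4423084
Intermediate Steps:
H = -9
K = -16632 (K = (50 - 204)*(117 - 9) = -154*108 = -16632)
(-250 + K)*262 = (-250 - 16632)*262 = -16882*262 = -4423084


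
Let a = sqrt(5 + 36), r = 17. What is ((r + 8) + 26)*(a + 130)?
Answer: 6630 + 51*sqrt(41) ≈ 6956.6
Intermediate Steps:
a = sqrt(41) ≈ 6.4031
((r + 8) + 26)*(a + 130) = ((17 + 8) + 26)*(sqrt(41) + 130) = (25 + 26)*(130 + sqrt(41)) = 51*(130 + sqrt(41)) = 6630 + 51*sqrt(41)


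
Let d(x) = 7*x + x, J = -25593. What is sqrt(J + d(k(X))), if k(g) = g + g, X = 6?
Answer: 3*I*sqrt(2833) ≈ 159.68*I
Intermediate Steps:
k(g) = 2*g
d(x) = 8*x
sqrt(J + d(k(X))) = sqrt(-25593 + 8*(2*6)) = sqrt(-25593 + 8*12) = sqrt(-25593 + 96) = sqrt(-25497) = 3*I*sqrt(2833)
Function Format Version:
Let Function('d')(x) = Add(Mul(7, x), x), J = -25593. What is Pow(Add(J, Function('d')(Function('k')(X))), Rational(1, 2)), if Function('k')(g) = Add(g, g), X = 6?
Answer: Mul(3, I, Pow(2833, Rational(1, 2))) ≈ Mul(159.68, I)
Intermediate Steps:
Function('k')(g) = Mul(2, g)
Function('d')(x) = Mul(8, x)
Pow(Add(J, Function('d')(Function('k')(X))), Rational(1, 2)) = Pow(Add(-25593, Mul(8, Mul(2, 6))), Rational(1, 2)) = Pow(Add(-25593, Mul(8, 12)), Rational(1, 2)) = Pow(Add(-25593, 96), Rational(1, 2)) = Pow(-25497, Rational(1, 2)) = Mul(3, I, Pow(2833, Rational(1, 2)))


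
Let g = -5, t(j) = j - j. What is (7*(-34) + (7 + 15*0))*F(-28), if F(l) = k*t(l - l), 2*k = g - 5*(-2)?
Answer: 0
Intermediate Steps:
t(j) = 0
k = 5/2 (k = (-5 - 5*(-2))/2 = (-5 + 10)/2 = (½)*5 = 5/2 ≈ 2.5000)
F(l) = 0 (F(l) = (5/2)*0 = 0)
(7*(-34) + (7 + 15*0))*F(-28) = (7*(-34) + (7 + 15*0))*0 = (-238 + (7 + 0))*0 = (-238 + 7)*0 = -231*0 = 0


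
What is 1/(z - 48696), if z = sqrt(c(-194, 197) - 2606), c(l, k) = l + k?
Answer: -48696/2371303019 - I*sqrt(2603)/2371303019 ≈ -2.0536e-5 - 2.1515e-8*I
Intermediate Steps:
c(l, k) = k + l
z = I*sqrt(2603) (z = sqrt((197 - 194) - 2606) = sqrt(3 - 2606) = sqrt(-2603) = I*sqrt(2603) ≈ 51.02*I)
1/(z - 48696) = 1/(I*sqrt(2603) - 48696) = 1/(-48696 + I*sqrt(2603))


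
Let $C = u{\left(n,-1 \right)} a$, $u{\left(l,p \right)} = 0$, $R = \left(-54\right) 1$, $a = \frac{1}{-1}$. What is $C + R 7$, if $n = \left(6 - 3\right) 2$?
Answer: $-378$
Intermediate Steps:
$a = -1$
$n = 6$ ($n = 3 \cdot 2 = 6$)
$R = -54$
$C = 0$ ($C = 0 \left(-1\right) = 0$)
$C + R 7 = 0 - 378 = -378$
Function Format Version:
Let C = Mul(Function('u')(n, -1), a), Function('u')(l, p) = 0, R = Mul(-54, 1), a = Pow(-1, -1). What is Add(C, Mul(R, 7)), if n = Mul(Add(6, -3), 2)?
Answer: -378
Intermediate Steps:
a = -1
n = 6 (n = Mul(3, 2) = 6)
R = -54
C = 0 (C = Mul(0, -1) = 0)
Add(C, Mul(R, 7)) = Add(0, Mul(-54, 7)) = Add(0, -378) = -378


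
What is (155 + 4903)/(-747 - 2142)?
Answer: -562/321 ≈ -1.7508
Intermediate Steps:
(155 + 4903)/(-747 - 2142) = 5058/(-2889) = 5058*(-1/2889) = -562/321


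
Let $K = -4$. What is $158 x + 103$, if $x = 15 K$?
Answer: $-9377$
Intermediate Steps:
$x = -60$ ($x = 15 \left(-4\right) = -60$)
$158 x + 103 = 158 \left(-60\right) + 103 = -9480 + 103 = -9377$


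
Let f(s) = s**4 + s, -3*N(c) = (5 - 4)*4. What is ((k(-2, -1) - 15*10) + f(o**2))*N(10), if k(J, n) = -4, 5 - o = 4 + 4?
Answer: -25664/3 ≈ -8554.7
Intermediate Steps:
o = -3 (o = 5 - (4 + 4) = 5 - 1*8 = 5 - 8 = -3)
N(c) = -4/3 (N(c) = -(5 - 4)*4/3 = -4/3)
f(s) = s + s**4
((k(-2, -1) - 15*10) + f(o**2))*N(10) = ((-4 - 15*10) + ((-3)**2 + ((-3)**2)**4))*(-4/3) = ((-4 - 150) + (9 + 9**4))*(-4/3) = (-154 + (9 + 6561))*(-4/3) = (-154 + 6570)*(-4/3) = 6416*(-4/3) = -25664/3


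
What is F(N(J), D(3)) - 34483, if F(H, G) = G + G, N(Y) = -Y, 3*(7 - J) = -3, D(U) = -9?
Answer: -34501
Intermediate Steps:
J = 8 (J = 7 - ⅓*(-3) = 7 + 1 = 8)
F(H, G) = 2*G
F(N(J), D(3)) - 34483 = 2*(-9) - 34483 = -18 - 34483 = -34501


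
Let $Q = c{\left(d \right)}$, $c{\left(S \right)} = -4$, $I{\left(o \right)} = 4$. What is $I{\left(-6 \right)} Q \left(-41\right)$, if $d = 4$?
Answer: $656$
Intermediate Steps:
$Q = -4$
$I{\left(-6 \right)} Q \left(-41\right) = 4 \left(-4\right) \left(-41\right) = \left(-16\right) \left(-41\right) = 656$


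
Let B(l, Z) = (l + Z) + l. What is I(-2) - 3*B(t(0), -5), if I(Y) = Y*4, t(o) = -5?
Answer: 37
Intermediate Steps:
B(l, Z) = Z + 2*l (B(l, Z) = (Z + l) + l = Z + 2*l)
I(Y) = 4*Y
I(-2) - 3*B(t(0), -5) = 4*(-2) - 3*(-5 + 2*(-5)) = -8 - 3*(-5 - 10) = -8 - 3*(-15) = -8 + 45 = 37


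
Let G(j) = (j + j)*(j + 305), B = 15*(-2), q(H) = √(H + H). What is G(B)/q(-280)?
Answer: 825*I*√35/7 ≈ 697.25*I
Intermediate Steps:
q(H) = √2*√H (q(H) = √(2*H) = √2*√H)
B = -30
G(j) = 2*j*(305 + j) (G(j) = (2*j)*(305 + j) = 2*j*(305 + j))
G(B)/q(-280) = (2*(-30)*(305 - 30))/((√2*√(-280))) = (2*(-30)*275)/((√2*(2*I*√70))) = -16500*(-I*√35/140) = -(-825)*I*√35/7 = 825*I*√35/7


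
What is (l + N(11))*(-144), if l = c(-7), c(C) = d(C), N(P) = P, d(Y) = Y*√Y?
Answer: -1584 + 1008*I*√7 ≈ -1584.0 + 2666.9*I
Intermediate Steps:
d(Y) = Y^(3/2)
c(C) = C^(3/2)
l = -7*I*√7 (l = (-7)^(3/2) = -7*I*√7 ≈ -18.52*I)
(l + N(11))*(-144) = (-7*I*√7 + 11)*(-144) = (11 - 7*I*√7)*(-144) = -1584 + 1008*I*√7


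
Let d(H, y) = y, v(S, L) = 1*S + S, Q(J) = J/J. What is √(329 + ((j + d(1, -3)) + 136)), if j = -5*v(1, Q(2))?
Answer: 2*√113 ≈ 21.260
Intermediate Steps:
Q(J) = 1
v(S, L) = 2*S (v(S, L) = S + S = 2*S)
j = -10 ≈ -10.000
√(329 + ((j + d(1, -3)) + 136)) = √(329 + ((-10 - 3) + 136)) = √(329 + (-13 + 136)) = √(329 + 123) = √452 = 2*√113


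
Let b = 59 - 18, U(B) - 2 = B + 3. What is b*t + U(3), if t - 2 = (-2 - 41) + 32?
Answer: -361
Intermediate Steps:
U(B) = 5 + B (U(B) = 2 + (B + 3) = 2 + (3 + B) = 5 + B)
t = -9 (t = 2 + ((-2 - 41) + 32) = 2 + (-43 + 32) = 2 - 11 = -9)
b = 41
b*t + U(3) = 41*(-9) + (5 + 3) = -369 + 8 = -361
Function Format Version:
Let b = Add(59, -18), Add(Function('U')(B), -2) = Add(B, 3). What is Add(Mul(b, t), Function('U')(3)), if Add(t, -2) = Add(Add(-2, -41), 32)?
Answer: -361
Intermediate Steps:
Function('U')(B) = Add(5, B) (Function('U')(B) = Add(2, Add(B, 3)) = Add(2, Add(3, B)) = Add(5, B))
t = -9 (t = Add(2, Add(Add(-2, -41), 32)) = Add(2, Add(-43, 32)) = Add(2, -11) = -9)
b = 41
Add(Mul(b, t), Function('U')(3)) = Add(Mul(41, -9), Add(5, 3)) = Add(-369, 8) = -361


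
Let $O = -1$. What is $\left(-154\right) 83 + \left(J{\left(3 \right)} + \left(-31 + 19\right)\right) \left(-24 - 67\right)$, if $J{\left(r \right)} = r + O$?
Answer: $-11872$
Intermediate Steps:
$J{\left(r \right)} = -1 + r$ ($J{\left(r \right)} = r - 1 = -1 + r$)
$\left(-154\right) 83 + \left(J{\left(3 \right)} + \left(-31 + 19\right)\right) \left(-24 - 67\right) = \left(-154\right) 83 + \left(\left(-1 + 3\right) + \left(-31 + 19\right)\right) \left(-24 - 67\right) = -12782 + \left(2 - 12\right) \left(-91\right) = -12782 - -910 = -12782 + 910 = -11872$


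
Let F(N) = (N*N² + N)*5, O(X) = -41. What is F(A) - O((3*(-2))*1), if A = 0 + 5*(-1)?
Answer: -609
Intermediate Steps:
A = -5 (A = 0 - 5 = -5)
F(N) = 5*N + 5*N³ (F(N) = (N³ + N)*5 = (N + N³)*5 = 5*N + 5*N³)
F(A) - O((3*(-2))*1) = 5*(-5)*(1 + (-5)²) - 1*(-41) = 5*(-5)*(1 + 25) + 41 = 5*(-5)*26 + 41 = -650 + 41 = -609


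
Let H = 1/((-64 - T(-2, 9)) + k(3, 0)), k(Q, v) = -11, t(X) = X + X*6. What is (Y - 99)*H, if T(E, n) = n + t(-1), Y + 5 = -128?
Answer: 232/77 ≈ 3.0130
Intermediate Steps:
Y = -133 (Y = -5 - 128 = -133)
t(X) = 7*X (t(X) = X + 6*X = 7*X)
T(E, n) = -7 + n (T(E, n) = n + 7*(-1) = n - 7 = -7 + n)
H = -1/77 (H = 1/((-64 - (-7 + 9)) - 11) = 1/((-64 - 1*2) - 11) = 1/((-64 - 2) - 11) = 1/(-66 - 11) = 1/(-77) = -1/77 ≈ -0.012987)
(Y - 99)*H = (-133 - 99)*(-1/77) = -232*(-1/77) = 232/77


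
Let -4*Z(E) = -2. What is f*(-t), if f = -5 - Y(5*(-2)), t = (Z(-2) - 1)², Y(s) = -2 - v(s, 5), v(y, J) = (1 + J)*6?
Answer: -33/4 ≈ -8.2500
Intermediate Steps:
Z(E) = ½ (Z(E) = -¼*(-2) = ½)
v(y, J) = 6 + 6*J
Y(s) = -38 (Y(s) = -2 - (6 + 6*5) = -2 - (6 + 30) = -2 - 1*36 = -2 - 36 = -38)
t = ¼ (t = (½ - 1)² = (-½)² = ¼ ≈ 0.25000)
f = 33 (f = -5 - 1*(-38) = -5 + 38 = 33)
f*(-t) = 33*(-1*¼) = 33*(-¼) = -33/4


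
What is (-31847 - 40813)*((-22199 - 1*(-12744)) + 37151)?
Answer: -2012391360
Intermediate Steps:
(-31847 - 40813)*((-22199 - 1*(-12744)) + 37151) = -72660*((-22199 + 12744) + 37151) = -72660*(-9455 + 37151) = -72660*27696 = -2012391360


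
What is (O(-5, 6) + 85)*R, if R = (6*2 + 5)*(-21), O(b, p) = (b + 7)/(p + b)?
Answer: -31059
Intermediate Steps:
O(b, p) = (7 + b)/(b + p)
R = -357 (R = (12 + 5)*(-21) = 17*(-21) = -357)
(O(-5, 6) + 85)*R = ((7 - 5)/(-5 + 6) + 85)*(-357) = (2/1 + 85)*(-357) = (1*2 + 85)*(-357) = (2 + 85)*(-357) = 87*(-357) = -31059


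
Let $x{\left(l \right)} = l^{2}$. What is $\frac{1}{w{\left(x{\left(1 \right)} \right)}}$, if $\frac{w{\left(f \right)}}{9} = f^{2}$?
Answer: $\frac{1}{9} \approx 0.11111$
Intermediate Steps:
$w{\left(f \right)} = 9 f^{2}$
$\frac{1}{w{\left(x{\left(1 \right)} \right)}} = \frac{1}{9 \left(1^{2}\right)^{2}} = \frac{1}{9 \cdot 1^{2}} = \frac{1}{9 \cdot 1} = \frac{1}{9}$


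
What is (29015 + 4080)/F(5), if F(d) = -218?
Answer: -33095/218 ≈ -151.81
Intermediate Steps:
(29015 + 4080)/F(5) = (29015 + 4080)/(-218) = 33095*(-1/218) = -33095/218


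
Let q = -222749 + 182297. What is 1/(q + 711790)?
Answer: 1/671338 ≈ 1.4896e-6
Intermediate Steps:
q = -40452
1/(q + 711790) = 1/(-40452 + 711790) = 1/671338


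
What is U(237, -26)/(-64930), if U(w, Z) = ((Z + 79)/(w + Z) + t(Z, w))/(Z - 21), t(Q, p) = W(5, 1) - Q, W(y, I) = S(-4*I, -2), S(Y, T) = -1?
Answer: 2664/321955405 ≈ 8.2744e-6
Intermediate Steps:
W(y, I) = -1
t(Q, p) = -1 - Q
U(w, Z) = (-1 - Z + (79 + Z)/(Z + w))/(-21 + Z) (U(w, Z) = ((Z + 79)/(w + Z) + (-1 - Z))/(Z - 21) = ((79 + Z)/(Z + w) + (-1 - Z))/(-21 + Z) = (-1 - Z + (79 + Z)/(Z + w))/(-21 + Z))
U(237, -26)/(-64930) = ((79 - 1*237 - 1*(-26)² - 1*(-26)*237)/((-26)² - 21*(-26) - 21*237 - 26*237))/(-64930) = ((79 - 237 - 1*676 + 6162)/(676 + 546 - 4977 - 6162))*(-1/64930) = ((79 - 237 - 676 + 6162)/(-9917))*(-1/64930) = -1/9917*5328*(-1/64930) = -5328/9917*(-1/64930) = 2664/321955405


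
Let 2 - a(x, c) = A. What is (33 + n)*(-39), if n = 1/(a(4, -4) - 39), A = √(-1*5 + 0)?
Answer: 39*(-33*√5 + 1220*I)/(√5 - 37*I) ≈ -1285.9 - 0.063469*I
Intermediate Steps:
A = I*√5 (A = √(-5 + 0) = √(-5) = I*√5 ≈ 2.2361*I)
a(x, c) = 2 - I*√5
n = 1/(-37 - I*√5) (n = 1/((2 - I*√5) - 39) = 1/(-37 - I*√5) ≈ -0.026929 + 0.0016274*I)
(33 + n)*(-39) = (33 + I/(√5 - 37*I))*(-39) = -1287 - 39*I/(√5 - 37*I)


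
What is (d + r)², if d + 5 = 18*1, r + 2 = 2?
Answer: 169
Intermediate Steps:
r = 0 (r = -2 + 2 = 0)
d = 13 (d = -5 + 18*1 = -5 + 18 = 13)
(d + r)² = (13 + 0)² = 13² = 169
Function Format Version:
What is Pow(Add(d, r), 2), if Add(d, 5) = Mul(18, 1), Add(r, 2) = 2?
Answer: 169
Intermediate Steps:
r = 0 (r = Add(-2, 2) = 0)
d = 13 (d = Add(-5, Mul(18, 1)) = Add(-5, 18) = 13)
Pow(Add(d, r), 2) = Pow(Add(13, 0), 2) = Pow(13, 2) = 169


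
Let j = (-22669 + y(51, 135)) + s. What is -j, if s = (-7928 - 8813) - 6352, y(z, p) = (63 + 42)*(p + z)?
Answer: 26232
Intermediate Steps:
y(z, p) = 105*p + 105*z (y(z, p) = 105*(p + z) = 105*p + 105*z)
s = -23093 (s = -16741 - 6352 = -23093)
j = -26232 (j = (-22669 + (105*135 + 105*51)) - 23093 = (-22669 + (14175 + 5355)) - 23093 = (-22669 + 19530) - 23093 = -3139 - 23093 = -26232)
-j = -1*(-26232) = 26232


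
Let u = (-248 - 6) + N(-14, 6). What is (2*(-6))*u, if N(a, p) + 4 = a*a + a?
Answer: 912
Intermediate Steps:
N(a, p) = -4 + a + a**2 (N(a, p) = -4 + (a*a + a) = -4 + (a**2 + a) = -4 + (a + a**2) = -4 + a + a**2)
u = -76 (u = (-248 - 6) + (-4 - 14 + (-14)**2) = -254 + (-4 - 14 + 196) = -254 + 178 = -76)
(2*(-6))*u = (2*(-6))*(-76) = -12*(-76) = 912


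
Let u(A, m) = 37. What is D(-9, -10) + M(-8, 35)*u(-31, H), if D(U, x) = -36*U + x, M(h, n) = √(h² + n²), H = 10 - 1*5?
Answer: 314 + 37*√1289 ≈ 1642.4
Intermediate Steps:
H = 5 (H = 10 - 5 = 5)
D(U, x) = x - 36*U
D(-9, -10) + M(-8, 35)*u(-31, H) = (-10 - 36*(-9)) + √((-8)² + 35²)*37 = (-10 + 324) + √(64 + 1225)*37 = 314 + √1289*37 = 314 + 37*√1289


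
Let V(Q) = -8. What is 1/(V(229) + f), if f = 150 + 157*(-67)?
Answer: -1/10377 ≈ -9.6367e-5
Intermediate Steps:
f = -10369 (f = 150 - 10519 = -10369)
1/(V(229) + f) = 1/(-8 - 10369) = 1/(-10377) = -1/10377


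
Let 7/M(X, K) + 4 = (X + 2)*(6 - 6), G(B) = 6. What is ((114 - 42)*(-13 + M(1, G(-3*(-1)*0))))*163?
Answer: -173106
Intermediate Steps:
M(X, K) = -7/4 (M(X, K) = 7/(-4 + (X + 2)*(6 - 6)) = 7/(-4 + (2 + X)*0) = 7/(-4 + 0) = 7/(-4) = 7*(-¼) = -7/4)
((114 - 42)*(-13 + M(1, G(-3*(-1)*0))))*163 = ((114 - 42)*(-13 - 7/4))*163 = (72*(-59/4))*163 = -1062*163 = -173106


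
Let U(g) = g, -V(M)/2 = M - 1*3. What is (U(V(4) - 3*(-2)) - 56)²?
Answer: 2704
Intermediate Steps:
V(M) = 6 - 2*M (V(M) = -2*(M - 1*3) = -2*(M - 3) = -2*(-3 + M) = 6 - 2*M)
(U(V(4) - 3*(-2)) - 56)² = (((6 - 2*4) - 3*(-2)) - 56)² = (((6 - 8) + 6) - 56)² = ((-2 + 6) - 56)² = (4 - 56)² = (-52)² = 2704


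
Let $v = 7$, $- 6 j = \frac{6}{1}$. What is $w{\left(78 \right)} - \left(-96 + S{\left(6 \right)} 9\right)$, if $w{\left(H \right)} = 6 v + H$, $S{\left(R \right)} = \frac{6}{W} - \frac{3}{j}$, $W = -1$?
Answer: $243$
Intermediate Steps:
$j = -1$ ($j = - \frac{6 \cdot 1^{-1}}{6} = - \frac{6 \cdot 1}{6} = \left(- \frac{1}{6}\right) 6 = -1$)
$S{\left(R \right)} = -3$ ($S{\left(R \right)} = \frac{6}{-1} - \frac{3}{-1} = 6 \left(-1\right) - -3 = -6 + 3 = -3$)
$w{\left(H \right)} = 42 + H$ ($w{\left(H \right)} = 6 \cdot 7 + H = 42 + H$)
$w{\left(78 \right)} - \left(-96 + S{\left(6 \right)} 9\right) = \left(42 + 78\right) - \left(-96 - 27\right) = 120 - \left(-96 - 27\right) = 120 - -123 = 120 + 123 = 243$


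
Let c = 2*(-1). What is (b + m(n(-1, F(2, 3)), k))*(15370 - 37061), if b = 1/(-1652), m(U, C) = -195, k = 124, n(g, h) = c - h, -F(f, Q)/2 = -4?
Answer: 6987560431/1652 ≈ 4.2298e+6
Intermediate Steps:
c = -2
F(f, Q) = 8 (F(f, Q) = -2*(-4) = 8)
n(g, h) = -2 - h
b = -1/1652 ≈ -0.00060533
(b + m(n(-1, F(2, 3)), k))*(15370 - 37061) = (-1/1652 - 195)*(15370 - 37061) = -322141/1652*(-21691) = 6987560431/1652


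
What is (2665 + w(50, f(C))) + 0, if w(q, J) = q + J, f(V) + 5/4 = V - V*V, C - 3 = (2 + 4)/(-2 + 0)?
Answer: 10855/4 ≈ 2713.8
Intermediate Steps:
C = 0 (C = 3 + (2 + 4)/(-2 + 0) = 3 + 6/(-2) = 3 + 6*(-½) = 3 - 3 = 0)
f(V) = -5/4 + V - V² (f(V) = -5/4 + (V - V*V) = -5/4 + (V - V²) = -5/4 + V - V²)
w(q, J) = J + q
(2665 + w(50, f(C))) + 0 = (2665 + ((-5/4 + 0 - 1*0²) + 50)) + 0 = (2665 + ((-5/4 + 0 - 1*0) + 50)) + 0 = (2665 + ((-5/4 + 0 + 0) + 50)) + 0 = (2665 + (-5/4 + 50)) + 0 = (2665 + 195/4) + 0 = 10855/4 + 0 = 10855/4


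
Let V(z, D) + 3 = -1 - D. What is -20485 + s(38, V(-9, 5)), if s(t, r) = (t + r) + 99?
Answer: -20357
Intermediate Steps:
V(z, D) = -4 - D (V(z, D) = -3 + (-1 - D) = -4 - D)
s(t, r) = 99 + r + t (s(t, r) = (r + t) + 99 = 99 + r + t)
-20485 + s(38, V(-9, 5)) = -20485 + (99 + (-4 - 1*5) + 38) = -20485 + (99 + (-4 - 5) + 38) = -20485 + (99 - 9 + 38) = -20485 + 128 = -20357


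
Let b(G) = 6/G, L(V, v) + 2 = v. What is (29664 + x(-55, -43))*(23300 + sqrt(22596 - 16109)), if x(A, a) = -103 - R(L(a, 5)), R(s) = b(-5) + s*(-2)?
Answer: 688939060 + 147841*sqrt(6487)/5 ≈ 6.9132e+8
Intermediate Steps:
L(V, v) = -2 + v
R(s) = -6/5 - 2*s (R(s) = 6/(-5) + s*(-2) = 6*(-1/5) - 2*s = -6/5 - 2*s)
x(A, a) = -479/5 (x(A, a) = -103 - (-6/5 - 2*(-2 + 5)) = -103 - (-6/5 - 2*3) = -103 - (-6/5 - 6) = -103 - 1*(-36/5) = -103 + 36/5 = -479/5)
(29664 + x(-55, -43))*(23300 + sqrt(22596 - 16109)) = (29664 - 479/5)*(23300 + sqrt(22596 - 16109)) = 147841*(23300 + sqrt(6487))/5 = 688939060 + 147841*sqrt(6487)/5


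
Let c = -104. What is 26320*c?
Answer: -2737280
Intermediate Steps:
26320*c = 26320*(-104) = -2737280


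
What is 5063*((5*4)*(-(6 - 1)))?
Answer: -506300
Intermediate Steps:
5063*((5*4)*(-(6 - 1))) = 5063*(20*(-1*5)) = 5063*(20*(-5)) = 5063*(-100) = -506300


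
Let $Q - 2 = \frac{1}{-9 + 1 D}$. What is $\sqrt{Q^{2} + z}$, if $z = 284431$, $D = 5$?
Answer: $\frac{\sqrt{4550945}}{4} \approx 533.32$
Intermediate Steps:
$Q = \frac{7}{4}$ ($Q = 2 + \frac{1}{-9 + 1 \cdot 5} = 2 + \frac{1}{-9 + 5} = 2 + \frac{1}{-4} = 2 - \frac{1}{4} = \frac{7}{4} \approx 1.75$)
$\sqrt{Q^{2} + z} = \sqrt{\left(\frac{7}{4}\right)^{2} + 284431} = \sqrt{\frac{49}{16} + 284431} = \sqrt{\frac{4550945}{16}} = \frac{\sqrt{4550945}}{4}$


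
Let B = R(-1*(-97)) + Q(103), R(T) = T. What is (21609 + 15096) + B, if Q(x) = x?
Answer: 36905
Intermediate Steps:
B = 200 (B = -1*(-97) + 103 = 97 + 103 = 200)
(21609 + 15096) + B = (21609 + 15096) + 200 = 36705 + 200 = 36905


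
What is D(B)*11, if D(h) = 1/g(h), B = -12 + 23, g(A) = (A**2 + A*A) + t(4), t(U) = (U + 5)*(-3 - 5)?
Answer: 11/170 ≈ 0.064706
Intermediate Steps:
t(U) = -40 - 8*U (t(U) = (5 + U)*(-8) = -40 - 8*U)
g(A) = -72 + 2*A**2 (g(A) = (A**2 + A*A) + (-40 - 8*4) = (A**2 + A**2) + (-40 - 32) = 2*A**2 - 72 = -72 + 2*A**2)
B = 11
D(h) = 1/(-72 + 2*h**2)
D(B)*11 = (1/(2*(-36 + 11**2)))*11 = (1/(2*(-36 + 121)))*11 = ((1/2)/85)*11 = ((1/2)*(1/85))*11 = (1/170)*11 = 11/170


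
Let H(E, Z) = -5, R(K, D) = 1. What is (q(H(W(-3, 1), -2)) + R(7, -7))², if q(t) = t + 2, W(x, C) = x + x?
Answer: 4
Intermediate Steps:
W(x, C) = 2*x
q(t) = 2 + t
(q(H(W(-3, 1), -2)) + R(7, -7))² = ((2 - 5) + 1)² = (-3 + 1)² = (-2)² = 4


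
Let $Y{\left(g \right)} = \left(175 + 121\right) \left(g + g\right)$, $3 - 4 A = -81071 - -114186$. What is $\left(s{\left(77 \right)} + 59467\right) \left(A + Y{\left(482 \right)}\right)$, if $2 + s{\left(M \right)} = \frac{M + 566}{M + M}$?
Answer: $\frac{1268720262849}{77} \approx 1.6477 \cdot 10^{10}$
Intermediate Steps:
$A = -8278$ ($A = \frac{3}{4} - \frac{-81071 - -114186}{4} = \frac{3}{4} - \frac{-81071 + 114186}{4} = \frac{3}{4} - \frac{33115}{4} = -8278$)
$Y{\left(g \right)} = 592 g$ ($Y{\left(g \right)} = 296 \cdot 2 g = 592 g$)
$s{\left(M \right)} = -2 + \frac{566 + M}{2 M}$ ($s{\left(M \right)} = -2 + \frac{M + 566}{M + M} = -2 + \frac{566 + M}{2 M}$)
$\left(s{\left(77 \right)} + 59467\right) \left(A + Y{\left(482 \right)}\right) = \left(\left(- \frac{3}{2} + \frac{283}{77}\right) + 59467\right) \left(-8278 + 592 \cdot 482\right) = \left(\left(- \frac{3}{2} + 283 \cdot \frac{1}{77}\right) + 59467\right) \left(-8278 + 285344\right) = \left(\left(- \frac{3}{2} + \frac{283}{77}\right) + 59467\right) 277066 = \left(\frac{335}{154} + 59467\right) 277066 = \frac{9158253}{154} \cdot 277066 = \frac{1268720262849}{77}$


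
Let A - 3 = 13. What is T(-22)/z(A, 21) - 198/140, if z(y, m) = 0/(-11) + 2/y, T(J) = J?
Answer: -12419/70 ≈ -177.41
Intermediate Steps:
A = 16 (A = 3 + 13 = 16)
z(y, m) = 2/y (z(y, m) = 0*(-1/11) + 2/y = 0 + 2/y = 2/y)
T(-22)/z(A, 21) - 198/140 = -22/(2/16) - 198/140 = -22/(2*(1/16)) - 198*1/140 = -22/⅛ - 99/70 = -22*8 - 99/70 = -176 - 99/70 = -12419/70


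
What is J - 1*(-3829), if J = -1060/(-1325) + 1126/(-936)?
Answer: 8958917/2340 ≈ 3828.6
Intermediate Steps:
J = -943/2340 (J = -1060*(-1/1325) + 1126*(-1/936) = 4/5 - 563/468 = -943/2340 ≈ -0.40299)
J - 1*(-3829) = -943/2340 - 1*(-3829) = -943/2340 + 3829 = 8958917/2340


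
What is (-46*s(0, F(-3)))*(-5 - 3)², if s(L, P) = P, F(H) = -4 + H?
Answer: 20608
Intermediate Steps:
(-46*s(0, F(-3)))*(-5 - 3)² = (-46*(-4 - 3))*(-5 - 3)² = -46*(-7)*(-8)² = 322*64 = 20608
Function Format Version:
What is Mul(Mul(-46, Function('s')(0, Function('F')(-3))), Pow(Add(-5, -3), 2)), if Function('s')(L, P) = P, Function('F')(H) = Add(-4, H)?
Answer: 20608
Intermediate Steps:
Mul(Mul(-46, Function('s')(0, Function('F')(-3))), Pow(Add(-5, -3), 2)) = Mul(Mul(-46, Add(-4, -3)), Pow(Add(-5, -3), 2)) = Mul(Mul(-46, -7), Pow(-8, 2)) = Mul(322, 64) = 20608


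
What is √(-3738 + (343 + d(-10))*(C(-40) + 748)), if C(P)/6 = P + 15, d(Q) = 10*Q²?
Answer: 4*√49961 ≈ 894.08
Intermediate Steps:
C(P) = 90 + 6*P (C(P) = 6*(P + 15) = 6*(15 + P) = 90 + 6*P)
√(-3738 + (343 + d(-10))*(C(-40) + 748)) = √(-3738 + (343 + 10*(-10)²)*((90 + 6*(-40)) + 748)) = √(-3738 + (343 + 10*100)*((90 - 240) + 748)) = √(-3738 + (343 + 1000)*(-150 + 748)) = √(-3738 + 1343*598) = √(-3738 + 803114) = √799376 = 4*√49961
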